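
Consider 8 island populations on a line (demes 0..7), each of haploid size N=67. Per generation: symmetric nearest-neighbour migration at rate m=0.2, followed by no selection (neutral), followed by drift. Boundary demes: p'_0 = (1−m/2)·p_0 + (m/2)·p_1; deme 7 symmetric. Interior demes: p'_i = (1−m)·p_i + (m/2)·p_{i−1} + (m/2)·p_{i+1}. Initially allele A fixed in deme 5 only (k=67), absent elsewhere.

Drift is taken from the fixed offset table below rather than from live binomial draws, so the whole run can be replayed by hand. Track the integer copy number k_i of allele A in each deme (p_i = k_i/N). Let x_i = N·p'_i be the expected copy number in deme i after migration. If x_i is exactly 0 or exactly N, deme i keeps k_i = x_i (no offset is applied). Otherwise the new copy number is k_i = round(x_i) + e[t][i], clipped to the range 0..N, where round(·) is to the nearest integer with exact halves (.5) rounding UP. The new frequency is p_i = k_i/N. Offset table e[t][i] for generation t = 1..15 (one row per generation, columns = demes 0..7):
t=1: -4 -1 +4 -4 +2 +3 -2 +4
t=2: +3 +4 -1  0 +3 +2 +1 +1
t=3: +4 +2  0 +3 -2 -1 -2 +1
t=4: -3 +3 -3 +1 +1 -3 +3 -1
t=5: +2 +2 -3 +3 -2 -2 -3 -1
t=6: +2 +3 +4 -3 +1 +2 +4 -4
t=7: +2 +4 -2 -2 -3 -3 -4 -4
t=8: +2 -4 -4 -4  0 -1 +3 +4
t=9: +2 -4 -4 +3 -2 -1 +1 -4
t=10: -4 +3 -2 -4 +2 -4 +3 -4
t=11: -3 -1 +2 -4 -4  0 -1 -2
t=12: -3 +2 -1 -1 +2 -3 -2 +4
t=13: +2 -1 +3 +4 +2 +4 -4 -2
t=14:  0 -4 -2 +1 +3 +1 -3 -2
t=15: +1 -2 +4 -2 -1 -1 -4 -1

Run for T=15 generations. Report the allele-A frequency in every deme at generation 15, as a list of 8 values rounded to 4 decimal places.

[0.0448, 0.0000, 0.1045, 0.0746, 0.1940, 0.1791, 0.0149, 0.0299]

t=0: k=[0 0 0 0 0 67 0 0]
t=1: x=[0.0000 0.0000 0.0000 0.0000 6.7000 53.6000 6.7000 0.0000] k=[0 0 0 0 9 57 5 0]
t=2: x=[0.0000 0.0000 0.0000 0.9000 12.9000 47.0000 9.7000 0.5000] k=[0 0 0 1 16 49 11 2]
t=3: x=[0.0000 0.0000 0.1000 2.4000 17.8000 41.9000 13.9000 2.9000] k=[0 0 0 5 16 41 12 4]
t=4: x=[0.0000 0.0000 0.5000 5.6000 17.4000 35.6000 14.1000 4.8000] k=[0 0 0 7 18 33 17 4]
t=5: x=[0.0000 0.0000 0.7000 7.4000 18.4000 29.9000 17.3000 5.3000] k=[0 0 0 10 16 28 14 4]
t=6: x=[0.0000 0.0000 1.0000 9.6000 16.6000 25.4000 14.4000 5.0000] k=[0 0 5 7 18 27 18 1]
t=7: x=[0.0000 0.5000 4.7000 7.9000 17.8000 25.2000 17.2000 2.7000] k=[0 5 3 6 15 22 13 0]
t=8: x=[0.5000 4.3000 3.5000 6.6000 14.8000 20.4000 12.6000 1.3000] k=[3 0 0 3 15 19 16 5]
t=9: x=[2.7000 0.3000 0.3000 3.9000 14.2000 18.3000 15.2000 6.1000] k=[5 0 0 7 12 17 16 2]
t=10: x=[4.5000 0.5000 0.7000 6.8000 12.0000 16.4000 14.7000 3.4000] k=[1 4 0 3 14 12 18 0]
t=11: x=[1.3000 3.3000 0.7000 3.8000 12.7000 12.8000 15.6000 1.8000] k=[0 2 3 0 9 13 15 0]
t=12: x=[0.2000 1.9000 2.6000 1.2000 8.5000 12.8000 13.3000 1.5000] k=[0 4 2 0 11 10 11 6]
t=13: x=[0.4000 3.4000 2.0000 1.3000 9.8000 10.2000 10.4000 6.5000] k=[2 2 5 5 12 14 6 5]
t=14: x=[2.0000 2.3000 4.7000 5.7000 11.5000 13.0000 6.7000 5.1000] k=[2 0 3 7 15 14 4 3]
t=15: x=[1.8000 0.5000 3.1000 7.4000 14.1000 13.1000 4.9000 3.1000] k=[3 0 7 5 13 12 1 2]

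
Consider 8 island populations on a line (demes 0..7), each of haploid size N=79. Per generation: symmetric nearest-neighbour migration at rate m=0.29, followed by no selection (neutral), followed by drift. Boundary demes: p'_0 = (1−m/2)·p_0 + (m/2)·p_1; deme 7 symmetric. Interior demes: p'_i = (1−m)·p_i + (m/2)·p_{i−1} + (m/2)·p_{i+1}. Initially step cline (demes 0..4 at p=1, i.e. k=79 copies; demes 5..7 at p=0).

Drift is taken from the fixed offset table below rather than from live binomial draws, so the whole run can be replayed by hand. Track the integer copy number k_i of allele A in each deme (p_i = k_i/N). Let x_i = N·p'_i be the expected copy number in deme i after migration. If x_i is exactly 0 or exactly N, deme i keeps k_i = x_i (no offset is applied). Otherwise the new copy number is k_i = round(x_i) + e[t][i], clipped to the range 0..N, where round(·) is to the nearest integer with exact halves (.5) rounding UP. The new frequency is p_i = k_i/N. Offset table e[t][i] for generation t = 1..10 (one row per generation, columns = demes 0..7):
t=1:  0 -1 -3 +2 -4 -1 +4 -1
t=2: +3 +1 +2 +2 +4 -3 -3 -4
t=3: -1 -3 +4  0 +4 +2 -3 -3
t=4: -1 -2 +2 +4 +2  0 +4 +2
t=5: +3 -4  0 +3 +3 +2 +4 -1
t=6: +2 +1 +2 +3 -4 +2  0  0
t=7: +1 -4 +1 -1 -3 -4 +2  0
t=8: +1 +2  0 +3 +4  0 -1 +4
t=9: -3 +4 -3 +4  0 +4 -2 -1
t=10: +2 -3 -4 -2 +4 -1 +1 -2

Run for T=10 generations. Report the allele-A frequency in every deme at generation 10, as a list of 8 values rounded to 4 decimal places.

[1.0000, 0.9494, 0.9114, 0.8987, 0.7342, 0.4304, 0.2152, 0.1139]

t=0: k=[79 79 79 79 79 0 0 0]
t=1: x=[79.0000 79.0000 79.0000 79.0000 67.5450 11.4550 0.0000 0.0000] k=[79 79 79 79 64 10 0 0]
t=2: x=[79.0000 79.0000 79.0000 76.8250 58.3450 16.3800 1.4500 0.0000] k=[79 79 79 79 62 13 0 0]
t=3: x=[79.0000 79.0000 79.0000 76.5350 57.3600 18.2200 1.8850 0.0000] k=[79 79 79 77 61 20 0 0]
t=4: x=[79.0000 79.0000 78.7100 74.9700 57.3750 23.0450 2.9000 0.0000] k=[79 79 79 79 59 23 7 0]
t=5: x=[79.0000 79.0000 79.0000 76.1000 56.6800 25.9000 8.3050 1.0150] k=[79 79 79 79 60 28 12 0]
t=6: x=[79.0000 79.0000 79.0000 76.2450 58.1150 30.3200 12.5800 1.7400] k=[79 79 79 79 54 32 13 2]
t=7: x=[79.0000 79.0000 79.0000 75.3750 54.4350 32.4350 14.1600 3.5950] k=[79 79 79 74 51 28 16 4]
t=8: x=[79.0000 79.0000 78.2750 71.3900 51.0000 29.5950 16.0000 5.7400] k=[79 79 78 74 55 30 15 10]
t=9: x=[79.0000 78.8550 77.5650 71.8250 54.1300 31.4500 16.4500 10.7250] k=[79 79 75 76 54 35 14 10]
t=10: x=[79.0000 78.4200 75.7250 72.6650 54.4350 34.7100 16.4650 10.5800] k=[79 75 72 71 58 34 17 9]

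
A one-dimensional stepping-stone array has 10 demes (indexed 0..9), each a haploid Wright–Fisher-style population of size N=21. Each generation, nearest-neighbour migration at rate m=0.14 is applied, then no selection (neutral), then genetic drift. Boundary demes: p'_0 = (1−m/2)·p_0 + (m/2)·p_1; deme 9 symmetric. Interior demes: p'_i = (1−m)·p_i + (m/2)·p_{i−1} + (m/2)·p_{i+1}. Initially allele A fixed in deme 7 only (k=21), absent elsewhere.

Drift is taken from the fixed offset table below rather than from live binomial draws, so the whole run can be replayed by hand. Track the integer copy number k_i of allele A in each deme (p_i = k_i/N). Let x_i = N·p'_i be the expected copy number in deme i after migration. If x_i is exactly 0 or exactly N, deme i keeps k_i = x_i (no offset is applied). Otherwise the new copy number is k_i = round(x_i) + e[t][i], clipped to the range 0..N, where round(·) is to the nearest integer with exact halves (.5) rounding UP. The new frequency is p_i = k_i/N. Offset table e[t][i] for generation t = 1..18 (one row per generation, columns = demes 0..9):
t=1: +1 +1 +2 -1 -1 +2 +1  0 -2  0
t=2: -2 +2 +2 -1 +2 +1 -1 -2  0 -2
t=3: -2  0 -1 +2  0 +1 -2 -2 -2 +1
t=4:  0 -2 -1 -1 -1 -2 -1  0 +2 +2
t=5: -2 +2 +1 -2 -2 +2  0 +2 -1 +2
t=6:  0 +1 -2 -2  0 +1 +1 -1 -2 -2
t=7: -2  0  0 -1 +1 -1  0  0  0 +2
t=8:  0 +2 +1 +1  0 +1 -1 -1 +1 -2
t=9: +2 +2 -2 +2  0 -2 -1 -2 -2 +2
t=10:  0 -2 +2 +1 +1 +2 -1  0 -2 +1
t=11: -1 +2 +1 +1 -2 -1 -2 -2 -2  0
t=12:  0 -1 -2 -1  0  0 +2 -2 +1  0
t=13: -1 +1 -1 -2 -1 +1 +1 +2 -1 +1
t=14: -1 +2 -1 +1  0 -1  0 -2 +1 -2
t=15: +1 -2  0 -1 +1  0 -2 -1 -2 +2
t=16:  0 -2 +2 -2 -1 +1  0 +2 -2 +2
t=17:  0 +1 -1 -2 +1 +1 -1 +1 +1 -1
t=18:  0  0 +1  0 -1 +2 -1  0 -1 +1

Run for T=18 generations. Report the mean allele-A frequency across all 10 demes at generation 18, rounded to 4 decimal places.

0.1048

t=0: k=[0 0 0 0 0 0 0 21 0 0]
t=1: x=[0.0000 0.0000 0.0000 0.0000 0.0000 0.0000 1.4700 18.0600 1.4700 0.0000] k=[0 0 0 0 0 0 2 18 0 0]
t=2: x=[0.0000 0.0000 0.0000 0.0000 0.0000 0.1400 2.9800 15.6200 1.2600 0.0000] k=[0 0 0 0 0 1 2 14 1 0]
t=3: x=[0.0000 0.0000 0.0000 0.0000 0.0700 1.0000 2.7700 12.2500 1.8400 0.0700] k=[0 0 0 0 0 2 1 10 0 1]
t=4: x=[0.0000 0.0000 0.0000 0.0000 0.1400 1.7900 1.7000 8.6700 0.7700 0.9300] k=[0 0 0 0 0 0 1 9 3 3]
t=5: x=[0.0000 0.0000 0.0000 0.0000 0.0000 0.0700 1.4900 8.0200 3.4200 3.0000] k=[0 0 0 0 0 2 1 10 2 5]
t=6: x=[0.0000 0.0000 0.0000 0.0000 0.1400 1.7900 1.7000 8.8100 2.7700 4.7900] k=[0 0 0 0 0 3 3 8 1 3]
t=7: x=[0.0000 0.0000 0.0000 0.0000 0.2100 2.7900 3.3500 7.1600 1.6300 2.8600] k=[0 0 0 0 1 2 3 7 2 5]
t=8: x=[0.0000 0.0000 0.0000 0.0700 1.0000 2.0000 3.2100 6.3700 2.5600 4.7900] k=[0 0 0 1 1 3 2 5 4 3]
t=9: x=[0.0000 0.0000 0.0700 0.9300 1.1400 2.7900 2.2800 4.7200 4.0000 3.0700] k=[0 0 0 3 1 1 1 3 2 5]
t=10: x=[0.0000 0.0000 0.2100 2.6500 1.1400 1.0000 1.1400 2.7900 2.2800 4.7900] k=[0 0 2 4 2 3 0 3 0 6]
t=11: x=[0.0000 0.1400 2.0000 3.7200 2.2100 2.7200 0.4200 2.5800 0.6300 5.5800] k=[0 2 3 5 0 2 0 1 0 6]
t=12: x=[0.1400 1.9300 3.0700 4.5100 0.4900 1.7200 0.2100 0.8600 0.4900 5.5800] k=[0 1 1 4 0 2 2 0 1 6]
t=13: x=[0.0700 0.9300 1.2100 3.5100 0.4200 1.8600 1.8600 0.2100 1.2800 5.6500] k=[0 2 0 2 0 3 3 2 0 7]
t=14: x=[0.1400 1.7200 0.2800 1.7200 0.3500 2.7900 2.9300 1.9300 0.6300 6.5100] k=[0 4 0 3 0 2 3 0 2 5]
t=15: x=[0.2800 3.4400 0.4900 2.5800 0.3500 1.9300 2.7200 0.3500 2.0700 4.7900] k=[1 1 0 2 1 2 1 0 0 7]
t=16: x=[1.0000 0.9300 0.2100 1.7900 1.1400 1.8600 1.0000 0.0700 0.4900 6.5100] k=[1 0 2 0 0 3 1 2 0 9]
t=17: x=[0.9300 0.2100 1.7200 0.1400 0.2100 2.6500 1.2100 1.7900 0.7700 8.3700] k=[1 1 1 0 1 4 0 3 2 7]
t=18: x=[1.0000 1.0000 0.9300 0.1400 1.1400 3.5100 0.4900 2.7200 2.4200 6.6500] k=[1 1 2 0 0 6 0 3 1 8]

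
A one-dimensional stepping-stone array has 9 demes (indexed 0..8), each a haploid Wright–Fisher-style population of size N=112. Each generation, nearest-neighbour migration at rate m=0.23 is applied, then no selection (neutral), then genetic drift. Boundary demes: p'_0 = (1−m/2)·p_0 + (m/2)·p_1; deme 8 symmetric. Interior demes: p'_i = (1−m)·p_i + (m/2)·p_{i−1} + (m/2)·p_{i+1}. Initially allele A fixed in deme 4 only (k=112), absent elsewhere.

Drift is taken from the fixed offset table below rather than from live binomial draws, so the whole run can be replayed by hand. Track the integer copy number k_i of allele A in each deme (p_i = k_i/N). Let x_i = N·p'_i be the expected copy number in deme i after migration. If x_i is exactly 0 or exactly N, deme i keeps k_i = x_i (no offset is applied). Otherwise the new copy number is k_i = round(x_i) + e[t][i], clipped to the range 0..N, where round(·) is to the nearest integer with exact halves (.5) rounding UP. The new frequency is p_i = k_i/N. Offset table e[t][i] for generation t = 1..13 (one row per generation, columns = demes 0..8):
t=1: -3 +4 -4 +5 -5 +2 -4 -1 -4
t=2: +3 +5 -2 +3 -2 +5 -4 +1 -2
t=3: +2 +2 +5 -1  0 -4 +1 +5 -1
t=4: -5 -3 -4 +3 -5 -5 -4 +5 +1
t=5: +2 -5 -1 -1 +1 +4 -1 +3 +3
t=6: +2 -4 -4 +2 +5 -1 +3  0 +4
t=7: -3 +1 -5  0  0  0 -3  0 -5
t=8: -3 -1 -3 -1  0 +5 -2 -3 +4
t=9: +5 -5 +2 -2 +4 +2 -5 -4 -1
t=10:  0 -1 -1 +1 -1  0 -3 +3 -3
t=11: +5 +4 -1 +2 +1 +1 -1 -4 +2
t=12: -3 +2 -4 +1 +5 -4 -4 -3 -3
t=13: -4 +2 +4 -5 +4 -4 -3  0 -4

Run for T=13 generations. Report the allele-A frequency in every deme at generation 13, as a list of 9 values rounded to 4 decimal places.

[0.0000, 0.0714, 0.0982, 0.1518, 0.3214, 0.1429, 0.0179, 0.0000, 0.0000]

t=0: k=[0 0 0 0 112 0 0 0 0]
t=1: x=[0.0000 0.0000 0.0000 12.8800 86.2400 12.8800 0.0000 0.0000 0.0000] k=[0 0 0 18 81 15 0 0 0]
t=2: x=[0.0000 0.0000 2.0700 23.1750 66.1650 20.8650 1.7250 0.0000 0.0000] k=[0 0 0 26 64 26 0 0 0]
t=3: x=[0.0000 0.0000 2.9900 27.3800 55.2600 27.3800 2.9900 0.0000 0.0000] k=[0 0 8 26 55 23 4 0 0]
t=4: x=[0.0000 0.9200 9.1500 27.2650 47.9850 24.4950 5.7250 0.4600 0.0000] k=[0 0 5 30 43 19 2 5 0]
t=5: x=[0.0000 0.5750 7.3000 28.6200 38.7450 19.8050 4.3000 4.0800 0.5750] k=[0 0 6 28 40 24 3 7 4]
t=6: x=[0.0000 0.6900 7.8400 26.8500 36.7800 23.4250 5.8750 6.1950 4.3450] k=[0 0 4 29 42 22 9 6 8]
t=7: x=[0.0000 0.4600 6.4150 27.6200 38.2050 22.8050 10.1500 6.5750 7.7700] k=[0 1 1 28 38 23 7 7 3]
t=8: x=[0.1150 0.8850 4.1050 26.0450 35.1250 22.8850 8.8400 6.5400 3.4600] k=[0 0 1 25 35 28 7 4 7]
t=9: x=[0.0000 0.1150 3.6450 23.3900 33.0450 26.3900 9.0700 4.6900 6.6550] k=[0 0 6 21 37 28 4 1 6]
t=10: x=[0.0000 0.6900 7.0350 21.1150 34.1250 26.2750 6.4150 1.9200 5.4250] k=[0 0 6 22 33 26 3 5 2]
t=11: x=[0.0000 0.6900 7.1500 21.4250 30.9300 24.1600 5.8750 4.4250 2.3450] k=[0 5 6 23 32 25 5 0 4]
t=12: x=[0.5750 4.5400 7.8400 22.0800 30.1600 23.5050 6.7250 1.0350 3.5400] k=[0 7 4 23 35 20 3 0 1]
t=13: x=[0.8050 5.8500 6.5300 22.1950 31.8950 19.7700 4.6100 0.4600 0.8850] k=[0 8 11 17 36 16 2 0 0]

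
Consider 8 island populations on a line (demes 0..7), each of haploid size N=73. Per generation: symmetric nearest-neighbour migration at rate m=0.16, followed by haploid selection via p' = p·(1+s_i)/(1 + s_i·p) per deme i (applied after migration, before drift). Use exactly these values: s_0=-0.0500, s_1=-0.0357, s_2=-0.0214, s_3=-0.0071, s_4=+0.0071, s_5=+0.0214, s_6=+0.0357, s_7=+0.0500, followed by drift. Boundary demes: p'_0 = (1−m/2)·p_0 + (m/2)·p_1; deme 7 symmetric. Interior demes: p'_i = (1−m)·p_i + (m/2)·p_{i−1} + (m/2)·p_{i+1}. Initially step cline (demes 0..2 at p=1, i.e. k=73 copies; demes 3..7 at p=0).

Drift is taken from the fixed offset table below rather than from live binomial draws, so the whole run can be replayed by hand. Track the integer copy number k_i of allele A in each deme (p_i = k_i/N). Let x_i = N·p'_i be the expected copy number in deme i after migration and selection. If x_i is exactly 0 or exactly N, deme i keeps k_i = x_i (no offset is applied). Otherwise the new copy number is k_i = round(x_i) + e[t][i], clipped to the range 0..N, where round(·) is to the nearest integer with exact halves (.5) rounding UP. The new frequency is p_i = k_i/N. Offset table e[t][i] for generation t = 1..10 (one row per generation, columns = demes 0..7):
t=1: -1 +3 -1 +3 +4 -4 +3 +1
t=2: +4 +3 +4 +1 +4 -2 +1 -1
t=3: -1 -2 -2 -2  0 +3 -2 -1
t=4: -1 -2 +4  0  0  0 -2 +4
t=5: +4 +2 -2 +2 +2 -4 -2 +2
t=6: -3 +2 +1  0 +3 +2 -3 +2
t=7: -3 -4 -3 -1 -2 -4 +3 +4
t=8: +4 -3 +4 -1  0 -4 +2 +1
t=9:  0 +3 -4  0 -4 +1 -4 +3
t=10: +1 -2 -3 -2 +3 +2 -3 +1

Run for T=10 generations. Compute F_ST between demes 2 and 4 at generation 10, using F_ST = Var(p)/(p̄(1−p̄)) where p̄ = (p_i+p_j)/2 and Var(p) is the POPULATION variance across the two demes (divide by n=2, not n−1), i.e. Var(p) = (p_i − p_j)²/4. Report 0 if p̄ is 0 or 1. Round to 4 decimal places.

t=0: k=[73 73 73 0 0 0 0 0]
t=1: x=[73.0000 73.0000 67.0427 5.8018 0.0000 0.0000 0.0000 0.0000] k=[73 73 66 9 0 0 0 0]
t=2: x=[73.0000 72.4194 61.7964 12.7648 0.7251 0.0000 0.0000 0.0000] k=[73 73 66 14 5 0 0 0]
t=3: x=[73.0000 72.4194 62.2025 17.3456 5.3550 0.4085 0.0000 0.0000] k=[73 70 60 15 5 3 0 0]
t=4: x=[72.7474 69.3149 56.9305 17.7043 5.6769 2.9799 0.2485 0.0000] k=[72 67 61 18 6 3 0 0]
t=5: x=[71.5278 66.7143 57.7811 20.3752 6.7633 3.0615 0.2485 0.0000] k=[73 69 56 22 9 0 0 0]
t=6: x=[72.6632 68.1169 54.0177 23.5661 9.3777 0.7353 0.0000 0.0000] k=[70 70 55 24 12 3 0 0]
t=7: x=[69.8489 68.6538 53.4115 25.4019 12.3122 3.5508 0.2485 0.0000] k=[67 65 50 24 10 0 3 0]
t=8: x=[66.5445 63.6681 48.7711 24.8431 10.3829 1.0619 2.6068 0.2520] k=[71 61 53 24 10 0 5 1]
t=9: x=[70.0586 60.7949 50.9889 25.0826 10.3829 1.2252 4.4235 1.3847] k=[70 64 47 25 6 2 0 4]
t=10: x=[69.3460 62.8053 46.2344 25.1225 7.2460 2.2048 0.4970 3.8543] k=[70 61 43 23 10 4 0 5]

0.2209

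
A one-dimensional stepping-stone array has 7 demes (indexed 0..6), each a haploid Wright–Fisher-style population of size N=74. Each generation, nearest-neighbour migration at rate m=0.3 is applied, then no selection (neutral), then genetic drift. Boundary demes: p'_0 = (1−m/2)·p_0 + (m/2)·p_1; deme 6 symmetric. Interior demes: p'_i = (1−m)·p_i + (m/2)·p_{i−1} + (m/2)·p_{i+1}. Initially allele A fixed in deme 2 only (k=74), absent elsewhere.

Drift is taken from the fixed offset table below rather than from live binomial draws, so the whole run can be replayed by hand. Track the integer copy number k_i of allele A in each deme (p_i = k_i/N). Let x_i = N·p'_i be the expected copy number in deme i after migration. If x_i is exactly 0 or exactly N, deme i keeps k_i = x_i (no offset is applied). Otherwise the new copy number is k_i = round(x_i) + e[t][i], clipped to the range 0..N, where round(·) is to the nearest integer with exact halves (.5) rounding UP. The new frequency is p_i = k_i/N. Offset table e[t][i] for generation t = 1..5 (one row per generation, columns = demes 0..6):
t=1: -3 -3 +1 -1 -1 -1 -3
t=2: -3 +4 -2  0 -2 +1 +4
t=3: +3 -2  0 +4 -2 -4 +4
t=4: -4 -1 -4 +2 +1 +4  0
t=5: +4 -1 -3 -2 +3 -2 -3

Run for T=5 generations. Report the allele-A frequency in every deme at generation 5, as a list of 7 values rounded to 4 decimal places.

t=0: k=[0 0 74 0 0 0 0]
t=1: x=[0.0000 11.1000 51.8000 11.1000 0.0000 0.0000 0.0000] k=[0 8 53 10 0 0 0]
t=2: x=[1.2000 13.5500 39.8000 14.9500 1.5000 0.0000 0.0000] k=[0 18 38 15 0 0 0]
t=3: x=[2.7000 18.3000 31.5500 16.2000 2.2500 0.0000 0.0000] k=[6 16 32 20 0 0 0]
t=4: x=[7.5000 16.9000 27.8000 18.8000 3.0000 0.0000 0.0000] k=[4 16 24 21 4 0 0]
t=5: x=[5.8000 15.4000 22.3500 18.9000 5.9500 0.6000 0.0000] k=[10 14 19 17 9 0 0]

[0.1351, 0.1892, 0.2568, 0.2297, 0.1216, 0.0000, 0.0000]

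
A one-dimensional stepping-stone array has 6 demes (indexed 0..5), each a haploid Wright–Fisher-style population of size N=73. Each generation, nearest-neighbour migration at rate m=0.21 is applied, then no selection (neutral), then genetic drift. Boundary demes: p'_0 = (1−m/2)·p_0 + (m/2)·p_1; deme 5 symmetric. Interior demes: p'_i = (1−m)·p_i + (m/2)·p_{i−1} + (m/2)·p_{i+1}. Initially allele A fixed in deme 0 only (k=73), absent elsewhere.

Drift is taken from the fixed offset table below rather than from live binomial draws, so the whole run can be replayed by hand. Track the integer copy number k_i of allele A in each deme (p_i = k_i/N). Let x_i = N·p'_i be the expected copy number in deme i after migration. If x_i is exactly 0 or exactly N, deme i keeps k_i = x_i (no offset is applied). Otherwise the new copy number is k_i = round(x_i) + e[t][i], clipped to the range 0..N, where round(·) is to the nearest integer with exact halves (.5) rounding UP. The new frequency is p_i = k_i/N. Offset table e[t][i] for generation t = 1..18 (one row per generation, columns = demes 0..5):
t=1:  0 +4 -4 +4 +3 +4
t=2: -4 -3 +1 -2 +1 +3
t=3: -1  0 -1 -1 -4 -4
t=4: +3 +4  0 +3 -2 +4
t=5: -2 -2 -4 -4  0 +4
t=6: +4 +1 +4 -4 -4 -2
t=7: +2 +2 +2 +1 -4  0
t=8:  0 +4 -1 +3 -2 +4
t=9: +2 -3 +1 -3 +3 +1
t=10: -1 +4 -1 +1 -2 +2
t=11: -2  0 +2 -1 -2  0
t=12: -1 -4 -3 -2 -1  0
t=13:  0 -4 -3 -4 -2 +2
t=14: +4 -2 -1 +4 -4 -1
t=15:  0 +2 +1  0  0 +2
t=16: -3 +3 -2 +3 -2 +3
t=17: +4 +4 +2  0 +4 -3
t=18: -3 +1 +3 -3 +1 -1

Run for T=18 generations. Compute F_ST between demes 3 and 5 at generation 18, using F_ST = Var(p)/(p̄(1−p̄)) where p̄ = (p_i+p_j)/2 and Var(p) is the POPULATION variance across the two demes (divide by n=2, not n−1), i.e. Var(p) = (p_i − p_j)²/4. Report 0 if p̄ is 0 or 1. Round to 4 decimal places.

t=0: k=[73 0 0 0 0 0]
t=1: x=[65.3350 7.6650 0.0000 0.0000 0.0000 0.0000] k=[65 12 0 0 0 0]
t=2: x=[59.4350 16.3050 1.2600 0.0000 0.0000 0.0000] k=[55 13 2 0 0 0]
t=3: x=[50.5900 16.2550 2.9450 0.2100 0.0000 0.0000] k=[50 16 2 0 0 0]
t=4: x=[46.4300 18.1000 3.2600 0.2100 0.0000 0.0000] k=[49 22 3 3 0 0]
t=5: x=[46.1650 22.8400 4.9950 2.6850 0.3150 0.0000] k=[44 21 1 0 0 0]
t=6: x=[41.5850 21.3150 2.9950 0.1050 0.0000 0.0000] k=[46 22 7 0 0 0]
t=7: x=[43.4800 22.9450 7.8400 0.7350 0.0000 0.0000] k=[45 25 10 2 0 0]
t=8: x=[42.9000 25.5250 10.7350 2.6300 0.2100 0.0000] k=[43 30 10 6 0 0]
t=9: x=[41.6350 29.2650 11.6800 5.7900 0.6300 0.0000] k=[44 26 13 3 4 0]
t=10: x=[42.1100 26.5250 13.3150 4.1550 3.4750 0.4200] k=[41 31 12 5 1 2]
t=11: x=[39.9500 30.0550 13.2600 5.3150 1.5250 1.8950] k=[38 30 15 4 0 2]
t=12: x=[37.1600 29.2650 15.4200 4.7350 0.6300 1.7900] k=[36 25 12 3 0 2]
t=13: x=[34.8450 24.7900 12.4200 3.6300 0.5250 1.7900] k=[35 21 9 0 0 4]
t=14: x=[33.5300 21.2100 9.3150 0.9450 0.4200 3.5800] k=[38 19 8 5 0 3]
t=15: x=[36.0050 19.8400 8.8400 4.7900 0.8400 2.6850] k=[36 22 10 5 1 5]
t=16: x=[34.5300 22.2100 10.7350 5.1050 1.8400 4.5800] k=[32 25 9 8 0 8]
t=17: x=[31.2650 24.0550 10.5750 7.2650 1.6800 7.1600] k=[35 28 13 7 6 4]
t=18: x=[34.2650 27.1600 13.9450 7.5250 5.8950 4.2100] k=[31 28 17 5 7 3]

0.0036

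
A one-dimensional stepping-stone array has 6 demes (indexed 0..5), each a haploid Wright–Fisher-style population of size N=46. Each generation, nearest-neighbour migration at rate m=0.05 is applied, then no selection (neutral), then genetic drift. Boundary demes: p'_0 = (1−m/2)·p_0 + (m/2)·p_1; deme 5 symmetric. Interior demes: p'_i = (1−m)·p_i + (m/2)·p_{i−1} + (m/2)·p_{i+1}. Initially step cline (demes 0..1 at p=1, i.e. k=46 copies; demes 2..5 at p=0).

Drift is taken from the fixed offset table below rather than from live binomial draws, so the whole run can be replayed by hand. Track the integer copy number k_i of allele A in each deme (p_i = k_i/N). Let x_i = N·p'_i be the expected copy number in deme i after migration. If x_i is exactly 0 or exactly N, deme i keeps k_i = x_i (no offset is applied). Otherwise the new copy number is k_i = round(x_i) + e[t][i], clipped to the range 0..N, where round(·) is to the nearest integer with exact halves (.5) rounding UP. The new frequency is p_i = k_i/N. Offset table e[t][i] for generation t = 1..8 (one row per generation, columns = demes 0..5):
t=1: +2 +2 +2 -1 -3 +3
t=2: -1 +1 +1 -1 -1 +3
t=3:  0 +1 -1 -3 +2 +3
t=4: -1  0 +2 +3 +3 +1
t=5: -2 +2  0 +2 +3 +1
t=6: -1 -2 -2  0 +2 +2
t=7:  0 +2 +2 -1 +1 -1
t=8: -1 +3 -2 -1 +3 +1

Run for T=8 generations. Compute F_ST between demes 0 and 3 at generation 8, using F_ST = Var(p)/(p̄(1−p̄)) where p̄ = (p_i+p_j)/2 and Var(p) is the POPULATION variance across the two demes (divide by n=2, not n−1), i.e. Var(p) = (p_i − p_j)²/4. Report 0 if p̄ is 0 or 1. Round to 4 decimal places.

t=0: k=[46 46 0 0 0 0]
t=1: x=[46.0000 44.8500 1.1500 0.0000 0.0000 0.0000] k=[46 46 3 0 0 0]
t=2: x=[46.0000 44.9250 4.0000 0.0750 0.0000 0.0000] k=[46 46 5 0 0 0]
t=3: x=[46.0000 44.9750 5.9000 0.1250 0.0000 0.0000] k=[46 46 5 0 0 0]
t=4: x=[46.0000 44.9750 5.9000 0.1250 0.0000 0.0000] k=[46 45 8 3 0 0]
t=5: x=[45.9750 44.1000 8.8000 3.0500 0.0750 0.0000] k=[44 46 9 5 3 0]
t=6: x=[44.0500 45.0250 9.8250 5.0500 2.9750 0.0750] k=[43 43 8 5 5 2]
t=7: x=[43.0000 42.1250 8.8000 5.0750 4.9250 2.0750] k=[43 44 11 4 6 1]
t=8: x=[43.0250 43.1500 11.6500 4.2250 5.8250 1.1250] k=[42 46 10 3 9 2]

0.7191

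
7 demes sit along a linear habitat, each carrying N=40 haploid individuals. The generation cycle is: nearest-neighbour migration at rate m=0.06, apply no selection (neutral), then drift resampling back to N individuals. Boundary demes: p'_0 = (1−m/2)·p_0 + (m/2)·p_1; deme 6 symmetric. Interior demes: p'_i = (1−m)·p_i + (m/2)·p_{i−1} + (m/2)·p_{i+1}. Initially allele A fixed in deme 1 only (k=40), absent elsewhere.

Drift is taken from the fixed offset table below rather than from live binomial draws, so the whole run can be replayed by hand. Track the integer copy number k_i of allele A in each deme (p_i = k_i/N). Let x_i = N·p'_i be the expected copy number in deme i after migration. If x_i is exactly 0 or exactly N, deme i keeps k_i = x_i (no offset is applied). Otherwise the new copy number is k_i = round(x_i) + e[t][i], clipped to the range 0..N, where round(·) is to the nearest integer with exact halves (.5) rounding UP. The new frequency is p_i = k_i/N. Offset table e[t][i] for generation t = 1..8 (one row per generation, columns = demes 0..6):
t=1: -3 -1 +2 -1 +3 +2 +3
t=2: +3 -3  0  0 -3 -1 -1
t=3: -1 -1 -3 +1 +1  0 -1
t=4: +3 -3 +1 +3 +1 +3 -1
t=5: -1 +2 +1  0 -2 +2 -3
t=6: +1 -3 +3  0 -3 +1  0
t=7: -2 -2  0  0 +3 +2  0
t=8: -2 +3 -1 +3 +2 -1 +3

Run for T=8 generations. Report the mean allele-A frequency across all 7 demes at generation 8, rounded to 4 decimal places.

0.1893

t=0: k=[0 40 0 0 0 0 0]
t=1: x=[1.2000 37.6000 1.2000 0.0000 0.0000 0.0000 0.0000] k=[0 37 3 0 0 0 0]
t=2: x=[1.1100 34.8700 3.9300 0.0900 0.0000 0.0000 0.0000] k=[4 32 4 0 0 0 0]
t=3: x=[4.8400 30.3200 4.7200 0.1200 0.0000 0.0000 0.0000] k=[4 29 2 1 0 0 0]
t=4: x=[4.7500 27.4400 2.7800 1.0000 0.0300 0.0000 0.0000] k=[8 24 4 4 1 0 0]
t=5: x=[8.4800 22.9200 4.6000 3.9100 1.0600 0.0300 0.0000] k=[7 25 6 4 0 2 0]
t=6: x=[7.5400 23.8900 6.5100 3.9400 0.1800 1.8800 0.0600] k=[9 21 10 4 0 3 0]
t=7: x=[9.3600 20.3100 10.1500 4.0600 0.2100 2.8200 0.0900] k=[7 18 10 4 3 5 0]
t=8: x=[7.3300 17.4300 10.0600 4.1500 3.0900 4.7900 0.1500] k=[5 20 9 7 5 4 3]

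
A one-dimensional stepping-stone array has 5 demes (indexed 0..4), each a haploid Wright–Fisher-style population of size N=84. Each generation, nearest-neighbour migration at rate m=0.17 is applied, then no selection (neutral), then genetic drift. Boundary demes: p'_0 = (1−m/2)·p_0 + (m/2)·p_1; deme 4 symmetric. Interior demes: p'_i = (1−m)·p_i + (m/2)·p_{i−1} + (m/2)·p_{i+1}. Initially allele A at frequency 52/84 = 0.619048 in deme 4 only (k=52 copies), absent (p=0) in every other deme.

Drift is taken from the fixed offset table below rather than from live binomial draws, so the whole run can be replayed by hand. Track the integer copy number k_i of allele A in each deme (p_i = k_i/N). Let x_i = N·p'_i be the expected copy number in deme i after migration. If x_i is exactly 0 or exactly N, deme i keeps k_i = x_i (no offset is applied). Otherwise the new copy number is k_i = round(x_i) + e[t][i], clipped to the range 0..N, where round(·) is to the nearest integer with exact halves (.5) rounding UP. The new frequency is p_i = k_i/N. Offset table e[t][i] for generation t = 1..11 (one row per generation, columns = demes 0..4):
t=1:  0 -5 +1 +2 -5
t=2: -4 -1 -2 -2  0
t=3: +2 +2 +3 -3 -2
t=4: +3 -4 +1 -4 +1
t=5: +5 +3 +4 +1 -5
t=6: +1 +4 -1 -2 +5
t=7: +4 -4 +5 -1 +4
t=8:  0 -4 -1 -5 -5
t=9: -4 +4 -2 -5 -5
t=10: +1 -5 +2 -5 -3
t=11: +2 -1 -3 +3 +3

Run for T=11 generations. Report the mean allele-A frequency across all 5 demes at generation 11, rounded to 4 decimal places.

0.0667

t=0: k=[0 0 0 0 52]
t=1: x=[0.0000 0.0000 0.0000 4.4200 47.5800] k=[0 0 0 6 43]
t=2: x=[0.0000 0.0000 0.5100 8.6350 39.8550] k=[0 0 0 7 40]
t=3: x=[0.0000 0.0000 0.5950 9.2100 37.1950] k=[0 0 4 6 35]
t=4: x=[0.0000 0.3400 3.8300 8.2950 32.5350] k=[0 0 5 4 34]
t=5: x=[0.0000 0.4250 4.4900 6.6350 31.4500] k=[0 3 8 8 26]
t=6: x=[0.2550 3.1700 7.5750 9.5300 24.4700] k=[1 7 7 8 29]
t=7: x=[1.5100 6.4900 7.0850 9.7000 27.2150] k=[6 2 12 9 31]
t=8: x=[5.6600 3.1900 10.8950 11.1250 29.1300] k=[6 0 10 6 24]
t=9: x=[5.4900 1.3600 8.8100 7.8700 22.4700] k=[1 5 7 3 17]
t=10: x=[1.3400 4.8300 6.4900 4.5300 15.8100] k=[2 0 8 0 13]
t=11: x=[1.8300 0.8500 6.6400 1.7850 11.8950] k=[4 0 4 5 15]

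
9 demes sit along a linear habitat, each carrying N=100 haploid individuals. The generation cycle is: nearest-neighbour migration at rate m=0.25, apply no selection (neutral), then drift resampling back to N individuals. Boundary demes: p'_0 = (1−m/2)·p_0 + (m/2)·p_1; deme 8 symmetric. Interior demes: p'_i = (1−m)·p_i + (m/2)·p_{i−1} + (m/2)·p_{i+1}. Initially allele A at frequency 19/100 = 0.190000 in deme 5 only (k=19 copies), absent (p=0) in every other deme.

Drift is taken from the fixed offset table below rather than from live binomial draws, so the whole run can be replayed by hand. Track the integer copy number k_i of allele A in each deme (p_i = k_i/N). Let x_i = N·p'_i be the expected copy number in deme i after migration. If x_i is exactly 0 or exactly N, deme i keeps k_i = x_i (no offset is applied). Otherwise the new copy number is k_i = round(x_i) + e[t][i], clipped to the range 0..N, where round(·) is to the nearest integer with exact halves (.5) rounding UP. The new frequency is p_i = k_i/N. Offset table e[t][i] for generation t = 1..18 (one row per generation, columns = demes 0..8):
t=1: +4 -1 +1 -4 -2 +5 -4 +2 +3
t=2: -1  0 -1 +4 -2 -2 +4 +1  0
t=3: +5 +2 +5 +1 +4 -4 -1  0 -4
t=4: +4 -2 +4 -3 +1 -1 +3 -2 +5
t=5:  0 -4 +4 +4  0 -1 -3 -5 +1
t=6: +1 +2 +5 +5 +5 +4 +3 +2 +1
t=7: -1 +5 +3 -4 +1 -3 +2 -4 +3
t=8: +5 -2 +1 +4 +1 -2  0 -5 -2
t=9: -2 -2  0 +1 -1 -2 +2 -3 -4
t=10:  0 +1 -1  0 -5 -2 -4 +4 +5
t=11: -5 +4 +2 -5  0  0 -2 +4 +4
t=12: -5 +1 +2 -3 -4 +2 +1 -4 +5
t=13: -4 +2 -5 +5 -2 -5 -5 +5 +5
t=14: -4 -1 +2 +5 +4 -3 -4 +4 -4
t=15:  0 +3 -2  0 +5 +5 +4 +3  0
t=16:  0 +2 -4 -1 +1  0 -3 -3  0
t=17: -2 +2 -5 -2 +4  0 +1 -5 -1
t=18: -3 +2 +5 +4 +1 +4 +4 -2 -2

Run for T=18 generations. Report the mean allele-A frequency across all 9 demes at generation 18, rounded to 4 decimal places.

0.0811

t=0: k=[0 0 0 0 0 19 0 0 0]
t=1: x=[0.0000 0.0000 0.0000 0.0000 2.3750 14.2500 2.3750 0.0000 0.0000] k=[0 0 0 0 0 19 0 0 0]
t=2: x=[0.0000 0.0000 0.0000 0.0000 2.3750 14.2500 2.3750 0.0000 0.0000] k=[0 0 0 0 0 12 6 0 0]
t=3: x=[0.0000 0.0000 0.0000 0.0000 1.5000 9.7500 6.0000 0.7500 0.0000] k=[0 0 0 0 6 6 5 1 0]
t=4: x=[0.0000 0.0000 0.0000 0.7500 5.2500 5.8750 4.6250 1.3750 0.1250] k=[0 0 0 0 6 5 8 0 5]
t=5: x=[0.0000 0.0000 0.0000 0.7500 5.1250 5.5000 6.6250 1.6250 4.3750] k=[0 0 0 5 5 5 4 0 5]
t=6: x=[0.0000 0.0000 0.6250 4.3750 5.0000 4.8750 3.6250 1.1250 4.3750] k=[0 0 6 9 10 9 7 3 5]
t=7: x=[0.0000 0.7500 5.6250 8.7500 9.7500 8.8750 6.7500 3.7500 4.7500] k=[0 6 9 5 11 6 9 0 8]
t=8: x=[0.7500 5.6250 8.1250 6.2500 9.6250 7.0000 7.5000 2.1250 7.0000] k=[6 4 9 10 11 5 8 0 5]
t=9: x=[5.7500 4.8750 8.5000 10.0000 10.1250 6.1250 6.6250 1.6250 4.3750] k=[4 3 9 11 9 4 9 0 0]
t=10: x=[3.8750 3.8750 8.5000 10.5000 8.6250 5.2500 7.2500 1.1250 0.0000] k=[4 5 8 11 4 3 3 5 0]
t=11: x=[4.1250 5.2500 8.0000 9.7500 4.7500 3.1250 3.2500 4.1250 0.6250] k=[0 9 10 5 5 3 1 8 5]
t=12: x=[1.1250 8.0000 9.2500 5.6250 4.7500 3.0000 2.1250 6.7500 5.3750] k=[0 9 11 3 1 5 3 3 10]
t=13: x=[1.1250 8.1250 9.7500 3.7500 1.7500 4.2500 3.2500 3.8750 9.1250] k=[0 10 5 9 0 0 0 9 14]
t=14: x=[1.2500 8.1250 6.1250 7.3750 1.1250 0.0000 1.1250 8.5000 13.3750] k=[0 7 8 12 5 0 0 13 9]
t=15: x=[0.8750 6.2500 8.3750 10.6250 5.2500 0.6250 1.6250 10.8750 9.5000] k=[1 9 6 11 10 6 6 14 10]
t=16: x=[2.0000 7.6250 7.0000 10.2500 9.6250 6.5000 7.0000 12.5000 10.5000] k=[2 10 3 9 11 7 4 10 11]
t=17: x=[3.0000 8.1250 4.6250 8.5000 10.2500 7.1250 5.1250 9.3750 10.8750] k=[1 10 0 7 14 7 6 4 10]
t=18: x=[2.1250 7.6250 2.1250 7.0000 12.2500 7.7500 5.8750 5.0000 9.2500] k=[0 10 7 11 13 12 10 3 7]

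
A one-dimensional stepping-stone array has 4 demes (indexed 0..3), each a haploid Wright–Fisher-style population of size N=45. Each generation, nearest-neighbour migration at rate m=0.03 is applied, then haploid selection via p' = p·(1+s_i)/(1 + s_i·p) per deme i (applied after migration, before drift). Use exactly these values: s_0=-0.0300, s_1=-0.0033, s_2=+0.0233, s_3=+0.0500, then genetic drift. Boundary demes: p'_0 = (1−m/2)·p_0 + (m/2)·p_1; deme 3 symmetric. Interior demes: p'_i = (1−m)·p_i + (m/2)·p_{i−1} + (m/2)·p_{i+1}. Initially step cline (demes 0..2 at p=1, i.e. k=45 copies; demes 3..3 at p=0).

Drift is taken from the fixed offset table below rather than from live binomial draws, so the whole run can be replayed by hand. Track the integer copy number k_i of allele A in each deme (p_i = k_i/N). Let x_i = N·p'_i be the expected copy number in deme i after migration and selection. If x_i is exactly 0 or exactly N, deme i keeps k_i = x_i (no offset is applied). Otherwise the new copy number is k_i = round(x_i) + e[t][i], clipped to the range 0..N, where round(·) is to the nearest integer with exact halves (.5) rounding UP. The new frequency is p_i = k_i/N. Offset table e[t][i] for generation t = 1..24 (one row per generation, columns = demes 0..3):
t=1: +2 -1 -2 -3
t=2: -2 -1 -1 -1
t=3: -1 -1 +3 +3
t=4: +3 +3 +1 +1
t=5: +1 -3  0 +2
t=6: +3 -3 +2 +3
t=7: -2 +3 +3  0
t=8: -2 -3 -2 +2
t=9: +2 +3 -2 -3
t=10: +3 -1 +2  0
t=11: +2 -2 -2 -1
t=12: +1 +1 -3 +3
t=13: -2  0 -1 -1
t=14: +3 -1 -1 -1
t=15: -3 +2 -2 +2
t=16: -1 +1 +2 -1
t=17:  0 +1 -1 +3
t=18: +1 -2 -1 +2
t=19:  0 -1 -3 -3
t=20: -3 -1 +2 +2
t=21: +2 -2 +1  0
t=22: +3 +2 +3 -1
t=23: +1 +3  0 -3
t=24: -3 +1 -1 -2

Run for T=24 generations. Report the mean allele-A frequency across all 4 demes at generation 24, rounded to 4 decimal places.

0.8278

t=0: k=[45 45 45 0]
t=1: x=[45.0000 45.0000 44.3401 0.7082] k=[45 45 42 0]
t=2: x=[45.0000 44.9549 41.4903 0.6610] k=[45 44 40 0]
t=3: x=[44.9845 43.9516 39.5709 0.6296] k=[44 43 43 4]
t=4: x=[43.9543 43.0087 42.4706 4.7898] k=[45 45 43 6]
t=5: x=[45.0000 44.9699 42.5293 6.8330] k=[45 42 43 9]
t=6: x=[44.9536 42.0509 42.5293 9.8811] k=[45 39 45 13]
t=7: x=[44.9072 39.1632 44.4428 13.9451] k=[43 42 45 14]
t=8: x=[42.9256 42.0509 44.5015 14.9480] k=[41 39 43 17]
t=9: x=[40.8568 39.0730 42.6028 17.9134] k=[43 42 41 15]
t=10: x=[42.9256 41.9907 40.7151 15.8878] k=[45 41 43 16]
t=11: x=[44.9381 41.0782 42.6175 16.9169] k=[45 39 41 16]
t=12: x=[44.9072 39.1031 40.6857 16.8865] k=[45 40 38 20]
t=13: x=[44.9227 40.0304 37.8988 20.8147] k=[43 40 37 20]
t=14: x=[42.8947 39.9853 36.9435 20.7996] k=[45 39 36 20]
t=15: x=[44.9072 39.0279 35.9724 20.7846] k=[42 41 34 23]
t=16: x=[41.8982 40.8977 34.1310 23.7129] k=[41 42 36 23]
t=17: x=[40.9030 41.8854 36.0611 23.7428] k=[41 43 35 27]
t=18: x=[40.9184 42.8432 35.1780 27.6430] k=[42 41 34 30]
t=19: x=[41.8982 40.8977 34.2348 30.5429] k=[42 40 31 28]
t=20: x=[41.8828 39.8800 31.3104 28.5574] k=[39 39 33 31]
t=21: x=[38.8398 38.8926 33.2609 31.4956] k=[41 37 34 31]
t=22: x=[40.8261 36.9933 34.1903 31.5103] k=[44 39 37 31]
t=23: x=[43.8926 39.0279 37.0913 31.5545] k=[45 42 37 29]
t=24: x=[44.9536 41.9606 37.1060 29.6177] k=[42 43 36 28]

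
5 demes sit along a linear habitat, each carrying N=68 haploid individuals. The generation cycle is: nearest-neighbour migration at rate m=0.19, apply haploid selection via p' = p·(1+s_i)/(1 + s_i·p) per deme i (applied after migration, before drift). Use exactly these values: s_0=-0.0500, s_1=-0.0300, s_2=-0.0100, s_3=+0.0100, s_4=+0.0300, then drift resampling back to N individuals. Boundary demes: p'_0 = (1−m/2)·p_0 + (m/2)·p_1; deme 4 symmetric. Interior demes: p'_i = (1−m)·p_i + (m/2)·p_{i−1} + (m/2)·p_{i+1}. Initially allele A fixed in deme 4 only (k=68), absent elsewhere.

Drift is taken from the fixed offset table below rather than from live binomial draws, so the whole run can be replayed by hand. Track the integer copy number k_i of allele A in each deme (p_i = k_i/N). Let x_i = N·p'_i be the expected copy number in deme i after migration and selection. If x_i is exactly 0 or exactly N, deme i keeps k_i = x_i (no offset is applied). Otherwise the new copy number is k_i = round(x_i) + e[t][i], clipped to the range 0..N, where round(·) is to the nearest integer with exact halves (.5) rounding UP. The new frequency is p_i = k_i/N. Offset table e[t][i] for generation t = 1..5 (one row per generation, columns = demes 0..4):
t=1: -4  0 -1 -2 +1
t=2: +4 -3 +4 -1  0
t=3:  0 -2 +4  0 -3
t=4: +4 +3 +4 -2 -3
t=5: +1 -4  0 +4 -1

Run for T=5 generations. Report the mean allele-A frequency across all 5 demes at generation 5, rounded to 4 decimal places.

0.2206

t=0: k=[0 0 0 0 68]
t=1: x=[0.0000 0.0000 0.0000 6.5184 61.7108] k=[0 0 0 5 63]
t=2: x=[0.0000 0.0000 0.4703 10.1204 57.7500] k=[0 0 4 9 58]
t=3: x=[0.0000 0.3687 4.0565 13.2860 53.6820] k=[0 0 8 13 51]
t=4: x=[0.0000 0.7374 7.6465 16.2578 47.8121] k=[0 4 12 14 45]
t=5: x=[0.3611 4.2568 11.3348 16.8810 42.5276] k=[1 0 11 21 42]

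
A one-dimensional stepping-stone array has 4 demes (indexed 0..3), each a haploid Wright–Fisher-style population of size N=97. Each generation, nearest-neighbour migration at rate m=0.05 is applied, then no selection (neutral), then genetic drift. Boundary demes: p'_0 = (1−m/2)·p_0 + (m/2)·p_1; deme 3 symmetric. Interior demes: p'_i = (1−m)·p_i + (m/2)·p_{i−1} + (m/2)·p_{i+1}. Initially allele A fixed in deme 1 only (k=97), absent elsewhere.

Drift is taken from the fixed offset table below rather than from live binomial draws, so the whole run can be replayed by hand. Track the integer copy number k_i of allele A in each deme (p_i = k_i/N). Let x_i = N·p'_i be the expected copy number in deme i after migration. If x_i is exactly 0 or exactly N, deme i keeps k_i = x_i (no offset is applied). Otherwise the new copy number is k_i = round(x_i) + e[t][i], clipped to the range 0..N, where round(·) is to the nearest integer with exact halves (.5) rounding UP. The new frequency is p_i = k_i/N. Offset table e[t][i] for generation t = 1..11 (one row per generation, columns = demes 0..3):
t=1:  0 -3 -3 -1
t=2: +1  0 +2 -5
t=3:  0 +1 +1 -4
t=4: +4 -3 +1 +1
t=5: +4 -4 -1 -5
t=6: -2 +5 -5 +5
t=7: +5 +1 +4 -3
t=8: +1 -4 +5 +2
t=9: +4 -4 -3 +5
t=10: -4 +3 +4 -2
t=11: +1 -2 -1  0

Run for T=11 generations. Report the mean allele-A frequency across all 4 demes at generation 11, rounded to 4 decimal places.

t=0: k=[0 97 0 0]
t=1: x=[2.4250 92.1500 2.4250 0.0000] k=[2 89 0 0]
t=2: x=[4.1750 84.6000 2.2250 0.0000] k=[5 85 4 0]
t=3: x=[7.0000 80.9750 5.9250 0.1000] k=[7 82 7 0]
t=4: x=[8.8750 78.2500 8.7000 0.1750] k=[13 75 10 1]
t=5: x=[14.5500 71.8250 11.4000 1.2250] k=[19 68 10 0]
t=6: x=[20.2250 65.3250 11.2000 0.2500] k=[18 70 6 5]
t=7: x=[19.3000 67.1000 7.5750 5.0250] k=[24 68 12 2]
t=8: x=[25.1000 65.5000 13.1500 2.2500] k=[26 62 18 4]
t=9: x=[26.9000 60.0000 18.7500 4.3500] k=[31 56 16 9]
t=10: x=[31.6250 54.3750 16.8250 9.1750] k=[28 57 21 7]
t=11: x=[28.7250 55.3750 21.5500 7.3500] k=[30 53 21 7]

0.2861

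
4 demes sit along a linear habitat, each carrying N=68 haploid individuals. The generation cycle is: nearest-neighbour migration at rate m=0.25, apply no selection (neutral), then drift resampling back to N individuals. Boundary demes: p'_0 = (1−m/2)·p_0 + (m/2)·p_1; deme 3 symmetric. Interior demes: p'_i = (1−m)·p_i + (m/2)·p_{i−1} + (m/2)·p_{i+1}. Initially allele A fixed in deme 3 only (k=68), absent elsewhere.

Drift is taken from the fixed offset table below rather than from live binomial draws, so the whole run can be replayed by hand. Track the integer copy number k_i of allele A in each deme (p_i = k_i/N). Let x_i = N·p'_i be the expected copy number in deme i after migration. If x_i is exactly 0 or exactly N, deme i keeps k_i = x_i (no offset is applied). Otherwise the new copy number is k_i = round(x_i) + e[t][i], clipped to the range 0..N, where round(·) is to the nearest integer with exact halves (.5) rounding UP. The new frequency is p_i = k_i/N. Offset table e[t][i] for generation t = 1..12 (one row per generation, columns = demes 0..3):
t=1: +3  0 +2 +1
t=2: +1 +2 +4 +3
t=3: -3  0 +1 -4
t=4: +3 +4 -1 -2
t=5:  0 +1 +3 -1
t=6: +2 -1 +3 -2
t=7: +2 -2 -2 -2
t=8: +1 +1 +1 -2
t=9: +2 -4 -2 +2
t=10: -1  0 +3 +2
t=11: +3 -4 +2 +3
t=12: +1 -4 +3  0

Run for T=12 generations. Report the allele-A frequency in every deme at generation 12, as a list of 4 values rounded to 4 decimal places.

t=0: k=[0 0 0 68]
t=1: x=[0.0000 0.0000 8.5000 59.5000] k=[0 0 11 61]
t=2: x=[0.0000 1.3750 15.8750 54.7500] k=[0 3 20 58]
t=3: x=[0.3750 4.7500 22.6250 53.2500] k=[0 5 24 49]
t=4: x=[0.6250 6.7500 24.7500 45.8750] k=[4 11 24 44]
t=5: x=[4.8750 11.7500 24.8750 41.5000] k=[5 13 28 41]
t=6: x=[6.0000 13.8750 27.7500 39.3750] k=[8 13 31 37]
t=7: x=[8.6250 14.6250 29.5000 36.2500] k=[11 13 28 34]
t=8: x=[11.2500 14.6250 26.8750 33.2500] k=[12 16 28 31]
t=9: x=[12.5000 17.0000 26.8750 30.6250] k=[15 13 25 33]
t=10: x=[14.7500 14.7500 24.5000 32.0000] k=[14 15 28 34]
t=11: x=[14.1250 16.5000 27.1250 33.2500] k=[17 13 29 36]
t=12: x=[16.5000 15.5000 27.8750 35.1250] k=[18 12 31 35]

[0.2647, 0.1765, 0.4559, 0.5147]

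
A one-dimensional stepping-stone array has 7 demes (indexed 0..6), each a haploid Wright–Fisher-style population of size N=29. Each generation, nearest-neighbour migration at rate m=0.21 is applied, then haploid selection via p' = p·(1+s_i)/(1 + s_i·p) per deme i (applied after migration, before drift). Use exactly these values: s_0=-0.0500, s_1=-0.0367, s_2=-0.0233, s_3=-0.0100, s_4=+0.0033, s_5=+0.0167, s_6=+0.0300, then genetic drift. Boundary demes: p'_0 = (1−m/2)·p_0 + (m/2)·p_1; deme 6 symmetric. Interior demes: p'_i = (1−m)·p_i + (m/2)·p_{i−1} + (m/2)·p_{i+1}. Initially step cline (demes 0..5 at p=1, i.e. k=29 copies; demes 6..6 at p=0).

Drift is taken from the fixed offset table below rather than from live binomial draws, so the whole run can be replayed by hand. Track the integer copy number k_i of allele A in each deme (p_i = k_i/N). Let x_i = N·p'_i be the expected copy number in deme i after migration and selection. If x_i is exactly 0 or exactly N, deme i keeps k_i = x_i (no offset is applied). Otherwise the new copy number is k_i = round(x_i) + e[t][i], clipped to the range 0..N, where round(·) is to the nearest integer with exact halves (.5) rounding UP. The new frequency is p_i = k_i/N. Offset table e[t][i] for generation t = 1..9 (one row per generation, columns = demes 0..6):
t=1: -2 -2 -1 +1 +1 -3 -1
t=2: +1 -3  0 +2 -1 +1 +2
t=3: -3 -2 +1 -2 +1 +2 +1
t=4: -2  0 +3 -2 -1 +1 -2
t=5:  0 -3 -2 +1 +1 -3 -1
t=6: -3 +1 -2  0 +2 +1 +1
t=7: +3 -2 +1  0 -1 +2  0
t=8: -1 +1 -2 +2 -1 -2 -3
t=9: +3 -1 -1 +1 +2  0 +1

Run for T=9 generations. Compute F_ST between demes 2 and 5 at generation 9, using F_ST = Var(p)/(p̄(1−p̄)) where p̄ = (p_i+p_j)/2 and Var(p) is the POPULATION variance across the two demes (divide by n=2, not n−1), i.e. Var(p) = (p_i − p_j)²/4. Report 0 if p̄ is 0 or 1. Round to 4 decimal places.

0.0260

t=0: k=[29 29 29 29 29 29 0]
t=1: x=[29.0000 29.0000 29.0000 29.0000 29.0000 25.9998 3.1265] k=[29 29 29 29 29 23 2]
t=2: x=[29.0000 29.0000 29.0000 29.0000 28.3720 21.5173 4.3124] k=[29 29 29 29 27 23 6]
t=3: x=[29.0000 29.0000 29.0000 28.7879 26.7967 21.7256 7.9545] k=[29 29 29 27 28 24 9]
t=4: x=[29.0000 29.0000 28.7850 27.2990 27.4798 22.9249 10.7744] k=[29 29 29 25 26 24 9]
t=5: x=[29.0000 29.0000 28.5701 25.4941 25.6947 22.7169 10.7744] k=[29 29 27 26 27 20 10]
t=6: x=[29.0000 28.7821 27.0628 26.1846 26.1684 19.7894 11.2529] k=[29 29 25 26 28 21 12]
t=7: x=[29.0000 28.5642 25.4522 26.0787 27.0610 20.8871 13.1572] k=[29 27 26 26 26 23 13]
t=8: x=[28.7790 27.0377 26.0430 25.9729 25.6947 22.3503 14.2642] k=[28 28 24 28 25 20 11]
t=9: x=[27.9493 27.5286 24.7553 27.2485 24.8018 19.6850 12.1532] k=[29 27 24 28 27 20 13]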